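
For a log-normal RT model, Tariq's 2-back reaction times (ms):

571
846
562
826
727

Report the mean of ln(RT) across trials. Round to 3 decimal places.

ln(RT): 6.3474, 6.7405, 6.3315, 6.7166, 6.5889
Σ ln(RT) = 32.7249
Mean = 32.7249/5 = 6.54499

6.545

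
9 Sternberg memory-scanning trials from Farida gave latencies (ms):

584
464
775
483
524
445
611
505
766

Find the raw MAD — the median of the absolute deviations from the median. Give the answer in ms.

Sorted: 445, 464, 483, 505, 524, 584, 611, 766, 775 → median = 524
|x − 524|: 60, 60, 251, 41, 0, 79, 87, 19, 242
Sorted deviations: 0, 19, 41, 60, 60, 79, 87, 242, 251 → MAD = 60

60 ms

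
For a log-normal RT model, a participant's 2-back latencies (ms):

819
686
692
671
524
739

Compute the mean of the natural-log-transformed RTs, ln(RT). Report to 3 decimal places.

6.526

ln(RT): 6.7081, 6.5309, 6.5396, 6.5088, 6.2615, 6.6053
Σ ln(RT) = 39.1541
Mean = 39.1541/6 = 6.52568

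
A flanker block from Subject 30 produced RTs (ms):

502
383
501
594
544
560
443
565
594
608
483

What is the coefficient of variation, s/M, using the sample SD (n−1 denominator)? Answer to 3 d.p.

0.134

n = 11, Σ = 5777, M = 525.1818
Σ(x−M)² = 49353.636; s = √(49353.636/10) = 70.2521
CV = 70.2521 / 525.1818 = 0.13377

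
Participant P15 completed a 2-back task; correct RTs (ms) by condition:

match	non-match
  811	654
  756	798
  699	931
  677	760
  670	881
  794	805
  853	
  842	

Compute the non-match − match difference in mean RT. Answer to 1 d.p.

M(match) = 6102/8 = 762.750
M(non-match) = 4829/6 = 804.833
Difference = 804.833 − 762.750 = 42.083 ms

42.1 ms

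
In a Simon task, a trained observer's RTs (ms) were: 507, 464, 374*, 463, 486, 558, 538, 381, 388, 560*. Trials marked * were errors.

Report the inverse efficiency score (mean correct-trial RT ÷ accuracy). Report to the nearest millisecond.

591 ms

Correct trials (n=8): 507, 464, 463, 486, 558, 538, 381, 388
Mean correct RT = 3785/8 = 473.1250 ms
Proportion correct = 8/10
IES = 473.1250 / (8/10) = 591.406 ms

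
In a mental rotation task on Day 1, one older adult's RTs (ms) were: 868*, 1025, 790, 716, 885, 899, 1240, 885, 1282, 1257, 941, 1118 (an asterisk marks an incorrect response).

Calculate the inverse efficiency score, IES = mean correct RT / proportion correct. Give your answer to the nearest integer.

1095 ms

Correct trials (n=11): 1025, 790, 716, 885, 899, 1240, 885, 1282, 1257, 941, 1118
Mean correct RT = 11038/11 = 1003.4545 ms
Proportion correct = 11/12
IES = 1003.4545 / (11/12) = 1094.678 ms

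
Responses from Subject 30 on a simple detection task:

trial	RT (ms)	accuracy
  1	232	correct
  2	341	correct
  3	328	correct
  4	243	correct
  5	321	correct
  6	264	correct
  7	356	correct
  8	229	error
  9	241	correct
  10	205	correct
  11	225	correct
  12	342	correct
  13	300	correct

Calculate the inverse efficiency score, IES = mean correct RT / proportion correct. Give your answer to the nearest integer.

307 ms

Correct trials (n=12): 232, 341, 328, 243, 321, 264, 356, 241, 205, 225, 342, 300
Mean correct RT = 3398/12 = 283.1667 ms
Proportion correct = 12/13
IES = 283.1667 / (12/13) = 306.764 ms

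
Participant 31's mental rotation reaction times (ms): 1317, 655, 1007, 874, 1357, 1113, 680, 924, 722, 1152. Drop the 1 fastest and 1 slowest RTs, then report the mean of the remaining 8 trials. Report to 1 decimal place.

Sorted: 655, 680, 722, 874, 924, 1007, 1113, 1152, 1317, 1357
Drop lowest 1 (655) and highest 1 (1357)
Remaining (n=8): Σ = 7789, mean = 7789/8 = 973.625

973.6 ms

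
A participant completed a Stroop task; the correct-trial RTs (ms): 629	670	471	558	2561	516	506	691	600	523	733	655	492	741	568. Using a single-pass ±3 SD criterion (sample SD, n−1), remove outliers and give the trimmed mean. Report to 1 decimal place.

n = 15, ΣRT = 10914, M = 727.600
Σ(x−M)² = 3708825.60; s = √(3708825.60/14) = 514.700
Cutoffs: 727.600 ± 3·514.700 → [-816.5, 2271.7]
Outside: 2561 → excluded.
Retained (n=14): Σ = 8353, mean = 8353/14 = 596.643

596.6 ms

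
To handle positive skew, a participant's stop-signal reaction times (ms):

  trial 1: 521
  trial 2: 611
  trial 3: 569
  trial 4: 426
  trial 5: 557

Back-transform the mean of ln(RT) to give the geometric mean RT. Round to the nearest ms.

ln(RT): 6.2558, 6.4151, 6.3439, 6.0544, 6.3226
Mean ln(RT) = 31.3917/5 = 6.27835
Geometric mean = exp(6.27835) = 532.91 ms

533 ms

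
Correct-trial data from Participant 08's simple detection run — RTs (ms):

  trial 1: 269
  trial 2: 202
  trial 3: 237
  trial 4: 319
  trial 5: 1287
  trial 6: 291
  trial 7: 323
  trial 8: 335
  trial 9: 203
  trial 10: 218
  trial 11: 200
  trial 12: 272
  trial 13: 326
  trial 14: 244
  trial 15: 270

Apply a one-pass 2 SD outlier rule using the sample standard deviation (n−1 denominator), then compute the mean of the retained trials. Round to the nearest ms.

n = 15, ΣRT = 4996, M = 333.067
Σ(x−M)² = 1006126.93; s = √(1006126.93/14) = 268.079
Cutoffs: 333.067 ± 2·268.079 → [-203.1, 869.2]
Outside: 1287 → excluded.
Retained (n=14): Σ = 3709, mean = 3709/14 = 264.929

265 ms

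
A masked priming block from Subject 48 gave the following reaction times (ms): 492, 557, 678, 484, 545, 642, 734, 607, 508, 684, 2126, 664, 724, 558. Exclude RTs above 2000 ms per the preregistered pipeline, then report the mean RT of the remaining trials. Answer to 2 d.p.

605.92 ms

Excluded: 2126
Retained (n=13): Σ = 7877
Mean = 7877/13 = 605.9231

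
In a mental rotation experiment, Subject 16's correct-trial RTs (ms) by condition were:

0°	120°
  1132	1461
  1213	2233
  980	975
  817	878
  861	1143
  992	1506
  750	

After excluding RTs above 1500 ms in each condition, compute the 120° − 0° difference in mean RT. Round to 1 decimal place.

150.7 ms

120°: exclude 2233, 1506
M(0°) = 6745/7 = 963.571
M(120°) = 4457/4 = 1114.250
Difference = 1114.250 − 963.571 = 150.679 ms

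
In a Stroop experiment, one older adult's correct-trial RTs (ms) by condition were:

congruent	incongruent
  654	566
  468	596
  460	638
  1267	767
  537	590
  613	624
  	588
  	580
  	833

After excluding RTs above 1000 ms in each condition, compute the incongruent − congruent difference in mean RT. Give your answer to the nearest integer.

congruent: exclude 1267
M(congruent) = 2732/5 = 546.400
M(incongruent) = 5782/9 = 642.444
Difference = 642.444 − 546.400 = 96.044 ms

96 ms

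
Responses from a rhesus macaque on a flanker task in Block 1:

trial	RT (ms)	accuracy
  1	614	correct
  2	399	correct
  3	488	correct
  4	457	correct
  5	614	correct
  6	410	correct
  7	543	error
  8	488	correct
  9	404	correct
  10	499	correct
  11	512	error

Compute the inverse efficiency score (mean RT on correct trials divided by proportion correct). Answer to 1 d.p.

593.9 ms

Correct trials (n=9): 614, 399, 488, 457, 614, 410, 488, 404, 499
Mean correct RT = 4373/9 = 485.8889 ms
Proportion correct = 9/11
IES = 485.8889 / (9/11) = 593.864 ms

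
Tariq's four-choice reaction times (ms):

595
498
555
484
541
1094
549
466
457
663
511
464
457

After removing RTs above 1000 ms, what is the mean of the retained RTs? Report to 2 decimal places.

520.00 ms

Excluded: 1094
Retained (n=12): Σ = 6240
Mean = 6240/12 = 520.0000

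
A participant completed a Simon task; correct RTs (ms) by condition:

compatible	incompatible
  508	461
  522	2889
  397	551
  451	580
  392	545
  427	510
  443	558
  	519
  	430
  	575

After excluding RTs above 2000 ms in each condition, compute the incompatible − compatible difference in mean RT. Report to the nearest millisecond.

incompatible: exclude 2889
M(compatible) = 3140/7 = 448.571
M(incompatible) = 4729/9 = 525.444
Difference = 525.444 − 448.571 = 76.873 ms

77 ms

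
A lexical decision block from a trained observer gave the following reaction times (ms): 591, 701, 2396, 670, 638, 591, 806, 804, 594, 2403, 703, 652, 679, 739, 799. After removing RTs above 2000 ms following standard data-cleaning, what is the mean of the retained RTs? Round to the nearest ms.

690 ms

Excluded: 2396, 2403
Retained (n=13): Σ = 8967
Mean = 8967/13 = 689.7692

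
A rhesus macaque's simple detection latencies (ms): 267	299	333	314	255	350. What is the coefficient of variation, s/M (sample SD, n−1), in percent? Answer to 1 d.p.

n = 6, Σ = 1818, M = 303.0000
Σ(x−M)² = 6846.000; s = √(6846.000/5) = 37.0027
CV = 37.0027 / 303.0000 = 0.12212 = 12.212%

12.2%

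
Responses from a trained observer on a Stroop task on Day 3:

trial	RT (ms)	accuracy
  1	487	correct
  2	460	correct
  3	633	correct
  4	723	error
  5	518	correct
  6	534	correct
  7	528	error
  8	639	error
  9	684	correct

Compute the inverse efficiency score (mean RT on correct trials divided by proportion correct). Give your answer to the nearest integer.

Correct trials (n=6): 487, 460, 633, 518, 534, 684
Mean correct RT = 3316/6 = 552.6667 ms
Proportion correct = 6/9
IES = 552.6667 / (6/9) = 829.000 ms

829 ms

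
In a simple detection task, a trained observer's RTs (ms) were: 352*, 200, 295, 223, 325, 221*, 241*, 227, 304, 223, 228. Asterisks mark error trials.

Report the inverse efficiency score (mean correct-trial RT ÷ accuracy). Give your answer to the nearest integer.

Correct trials (n=8): 200, 295, 223, 325, 227, 304, 223, 228
Mean correct RT = 2025/8 = 253.1250 ms
Proportion correct = 8/11
IES = 253.1250 / (8/11) = 348.047 ms

348 ms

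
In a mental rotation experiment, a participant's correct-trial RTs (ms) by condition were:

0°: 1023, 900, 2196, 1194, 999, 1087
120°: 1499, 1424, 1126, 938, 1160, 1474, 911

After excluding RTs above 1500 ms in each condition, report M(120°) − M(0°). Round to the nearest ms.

0°: exclude 2196
M(0°) = 5203/5 = 1040.600
M(120°) = 8532/7 = 1218.857
Difference = 1218.857 − 1040.600 = 178.257 ms

178 ms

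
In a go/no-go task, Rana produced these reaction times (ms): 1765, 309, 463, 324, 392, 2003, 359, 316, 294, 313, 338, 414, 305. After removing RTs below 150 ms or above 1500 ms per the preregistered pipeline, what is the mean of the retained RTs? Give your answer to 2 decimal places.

Excluded: 1765, 2003
Retained (n=11): Σ = 3827
Mean = 3827/11 = 347.9091

347.91 ms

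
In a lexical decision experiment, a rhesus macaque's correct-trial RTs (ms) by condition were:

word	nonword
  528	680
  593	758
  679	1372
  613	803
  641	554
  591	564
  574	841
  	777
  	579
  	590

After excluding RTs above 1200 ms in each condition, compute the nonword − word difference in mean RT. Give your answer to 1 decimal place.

80.2 ms

nonword: exclude 1372
M(word) = 4219/7 = 602.714
M(nonword) = 6146/9 = 682.889
Difference = 682.889 − 602.714 = 80.175 ms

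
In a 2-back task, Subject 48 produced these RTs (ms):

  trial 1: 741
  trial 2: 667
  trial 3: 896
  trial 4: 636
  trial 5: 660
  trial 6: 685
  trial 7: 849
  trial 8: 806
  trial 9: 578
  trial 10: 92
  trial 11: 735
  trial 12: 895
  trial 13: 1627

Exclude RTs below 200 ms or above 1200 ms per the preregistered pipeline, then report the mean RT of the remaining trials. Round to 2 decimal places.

740.73 ms

Excluded: 92, 1627
Retained (n=11): Σ = 8148
Mean = 8148/11 = 740.7273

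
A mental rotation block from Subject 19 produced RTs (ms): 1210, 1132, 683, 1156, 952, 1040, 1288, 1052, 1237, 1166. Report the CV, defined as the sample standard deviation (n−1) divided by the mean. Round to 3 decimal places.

0.160

n = 10, Σ = 10916, M = 1091.6000
Σ(x−M)² = 275720.400; s = √(275720.400/9) = 175.0303
CV = 175.0303 / 1091.6000 = 0.16034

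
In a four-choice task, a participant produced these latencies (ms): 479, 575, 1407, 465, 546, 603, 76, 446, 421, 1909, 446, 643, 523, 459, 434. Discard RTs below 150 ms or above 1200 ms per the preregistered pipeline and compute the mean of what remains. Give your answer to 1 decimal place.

Excluded: 76, 1407, 1909
Retained (n=12): Σ = 6040
Mean = 6040/12 = 503.3333

503.3 ms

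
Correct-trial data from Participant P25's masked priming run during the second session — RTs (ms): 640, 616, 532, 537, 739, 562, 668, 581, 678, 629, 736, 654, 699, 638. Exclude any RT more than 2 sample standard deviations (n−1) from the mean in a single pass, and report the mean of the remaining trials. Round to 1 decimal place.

636.4 ms

n = 14, ΣRT = 8909, M = 636.357
Σ(x−M)² = 57275.21; s = √(57275.21/13) = 66.376
Cutoffs: 636.357 ± 2·66.376 → [503.6, 769.1]
No RTs fall outside the cutoffs; all 14 retained. Mean = 8909/14 = 636.357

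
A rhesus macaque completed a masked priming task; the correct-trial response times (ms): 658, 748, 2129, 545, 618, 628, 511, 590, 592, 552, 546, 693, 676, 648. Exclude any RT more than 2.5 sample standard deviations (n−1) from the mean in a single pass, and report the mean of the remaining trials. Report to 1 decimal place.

615.8 ms

n = 14, ΣRT = 10134, M = 723.857
Σ(x−M)² = 2182507.71; s = √(2182507.71/13) = 409.738
Cutoffs: 723.857 ± 2.5·409.738 → [-300.5, 1748.2]
Outside: 2129 → excluded.
Retained (n=13): Σ = 8005, mean = 8005/13 = 615.769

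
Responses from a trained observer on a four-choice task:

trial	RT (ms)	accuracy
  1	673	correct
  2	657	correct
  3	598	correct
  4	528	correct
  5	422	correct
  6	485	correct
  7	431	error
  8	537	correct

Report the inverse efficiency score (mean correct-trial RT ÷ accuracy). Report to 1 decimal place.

Correct trials (n=7): 673, 657, 598, 528, 422, 485, 537
Mean correct RT = 3900/7 = 557.1429 ms
Proportion correct = 7/8
IES = 557.1429 / (7/8) = 636.735 ms

636.7 ms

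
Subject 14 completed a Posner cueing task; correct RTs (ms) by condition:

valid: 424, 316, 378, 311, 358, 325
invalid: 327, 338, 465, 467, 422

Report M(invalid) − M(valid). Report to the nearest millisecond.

M(valid) = 2112/6 = 352.000
M(invalid) = 2019/5 = 403.800
Difference = 403.800 − 352.000 = 51.800 ms

52 ms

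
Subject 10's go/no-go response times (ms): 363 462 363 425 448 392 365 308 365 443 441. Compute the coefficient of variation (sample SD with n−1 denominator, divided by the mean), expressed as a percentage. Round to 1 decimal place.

n = 11, Σ = 4375, M = 397.7273
Σ(x−M)² = 23962.182; s = √(23962.182/10) = 48.9512
CV = 48.9512 / 397.7273 = 0.12308 = 12.308%

12.3%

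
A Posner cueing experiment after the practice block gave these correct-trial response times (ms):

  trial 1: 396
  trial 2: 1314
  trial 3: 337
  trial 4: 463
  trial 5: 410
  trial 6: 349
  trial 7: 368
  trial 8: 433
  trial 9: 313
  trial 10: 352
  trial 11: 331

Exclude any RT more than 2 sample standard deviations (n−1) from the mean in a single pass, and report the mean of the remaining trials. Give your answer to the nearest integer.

375 ms

n = 11, ΣRT = 5066, M = 460.545
Σ(x−M)² = 822474.73; s = √(822474.73/10) = 286.788
Cutoffs: 460.545 ± 2·286.788 → [-113.0, 1034.1]
Outside: 1314 → excluded.
Retained (n=10): Σ = 3752, mean = 3752/10 = 375.200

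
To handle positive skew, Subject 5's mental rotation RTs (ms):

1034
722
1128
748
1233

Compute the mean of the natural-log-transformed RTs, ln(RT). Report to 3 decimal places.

6.857

ln(RT): 6.9412, 6.5820, 7.0282, 6.6174, 7.1172
Σ ln(RT) = 34.2860
Mean = 34.2860/5 = 6.85721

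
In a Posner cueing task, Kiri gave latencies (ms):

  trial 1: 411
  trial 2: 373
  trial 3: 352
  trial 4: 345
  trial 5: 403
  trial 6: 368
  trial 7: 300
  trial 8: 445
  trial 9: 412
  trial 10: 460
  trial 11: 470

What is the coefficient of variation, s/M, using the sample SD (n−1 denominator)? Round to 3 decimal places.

0.133

n = 11, Σ = 4339, M = 394.4545
Σ(x−M)² = 27542.727; s = √(27542.727/10) = 52.4812
CV = 52.4812 / 394.4545 = 0.13305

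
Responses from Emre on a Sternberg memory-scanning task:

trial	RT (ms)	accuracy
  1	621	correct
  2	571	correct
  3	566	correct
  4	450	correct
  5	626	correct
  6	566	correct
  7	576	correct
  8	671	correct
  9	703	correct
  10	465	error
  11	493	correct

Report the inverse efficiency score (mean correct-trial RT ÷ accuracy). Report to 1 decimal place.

642.7 ms

Correct trials (n=10): 621, 571, 566, 450, 626, 566, 576, 671, 703, 493
Mean correct RT = 5843/10 = 584.3000 ms
Proportion correct = 10/11
IES = 584.3000 / (10/11) = 642.730 ms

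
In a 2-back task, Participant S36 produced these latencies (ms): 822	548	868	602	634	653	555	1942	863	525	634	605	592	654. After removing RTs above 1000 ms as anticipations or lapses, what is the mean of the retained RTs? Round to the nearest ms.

Excluded: 1942
Retained (n=13): Σ = 8555
Mean = 8555/13 = 658.0769

658 ms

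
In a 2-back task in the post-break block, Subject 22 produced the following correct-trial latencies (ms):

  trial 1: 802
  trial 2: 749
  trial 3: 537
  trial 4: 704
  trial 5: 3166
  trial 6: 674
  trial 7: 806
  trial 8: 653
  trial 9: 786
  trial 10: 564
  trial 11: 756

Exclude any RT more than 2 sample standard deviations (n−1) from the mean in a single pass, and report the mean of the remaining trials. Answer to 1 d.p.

n = 11, ΣRT = 10197, M = 927.000
Σ(x−M)² = 5596876.00; s = √(5596876.00/10) = 748.123
Cutoffs: 927.000 ± 2·748.123 → [-569.2, 2423.2]
Outside: 3166 → excluded.
Retained (n=10): Σ = 7031, mean = 7031/10 = 703.100

703.1 ms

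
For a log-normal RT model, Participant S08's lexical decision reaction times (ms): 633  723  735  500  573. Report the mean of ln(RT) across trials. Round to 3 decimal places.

6.440

ln(RT): 6.4505, 6.5834, 6.5999, 6.2146, 6.3509
Σ ln(RT) = 32.1992
Mean = 32.1992/5 = 6.43985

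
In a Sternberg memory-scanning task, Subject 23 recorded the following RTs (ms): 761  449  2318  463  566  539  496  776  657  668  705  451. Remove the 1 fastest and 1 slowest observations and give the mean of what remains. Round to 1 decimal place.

Sorted: 449, 451, 463, 496, 539, 566, 657, 668, 705, 761, 776, 2318
Drop lowest 1 (449) and highest 1 (2318)
Remaining (n=10): Σ = 6082, mean = 6082/10 = 608.200

608.2 ms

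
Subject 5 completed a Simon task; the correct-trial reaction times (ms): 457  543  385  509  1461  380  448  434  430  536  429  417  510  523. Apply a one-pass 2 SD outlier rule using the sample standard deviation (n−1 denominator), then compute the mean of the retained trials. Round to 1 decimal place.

461.6 ms

n = 14, ΣRT = 7462, M = 533.000
Σ(x−M)² = 965494.00; s = √(965494.00/13) = 272.523
Cutoffs: 533.000 ± 2·272.523 → [-12.0, 1078.0]
Outside: 1461 → excluded.
Retained (n=13): Σ = 6001, mean = 6001/13 = 461.615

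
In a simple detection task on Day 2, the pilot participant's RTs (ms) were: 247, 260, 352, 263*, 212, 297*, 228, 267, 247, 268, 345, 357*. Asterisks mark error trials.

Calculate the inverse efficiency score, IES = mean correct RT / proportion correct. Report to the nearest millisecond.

359 ms

Correct trials (n=9): 247, 260, 352, 212, 228, 267, 247, 268, 345
Mean correct RT = 2426/9 = 269.5556 ms
Proportion correct = 9/12
IES = 269.5556 / (9/12) = 359.407 ms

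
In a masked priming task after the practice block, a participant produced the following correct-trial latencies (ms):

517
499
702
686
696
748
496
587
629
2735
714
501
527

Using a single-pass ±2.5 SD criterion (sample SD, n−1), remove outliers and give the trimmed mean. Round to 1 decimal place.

n = 13, ΣRT = 10037, M = 772.077
Σ(x−M)² = 4279250.92; s = √(4279250.92/12) = 597.163
Cutoffs: 772.077 ± 2.5·597.163 → [-720.8, 2265.0]
Outside: 2735 → excluded.
Retained (n=12): Σ = 7302, mean = 7302/12 = 608.500

608.5 ms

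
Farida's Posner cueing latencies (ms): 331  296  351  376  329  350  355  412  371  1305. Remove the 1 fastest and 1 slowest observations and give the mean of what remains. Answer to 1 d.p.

Sorted: 296, 329, 331, 350, 351, 355, 371, 376, 412, 1305
Drop lowest 1 (296) and highest 1 (1305)
Remaining (n=8): Σ = 2875, mean = 2875/8 = 359.375

359.4 ms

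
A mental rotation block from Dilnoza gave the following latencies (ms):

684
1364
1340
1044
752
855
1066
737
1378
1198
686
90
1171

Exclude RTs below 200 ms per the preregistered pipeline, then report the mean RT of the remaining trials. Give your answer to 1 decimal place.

1022.9 ms

Excluded: 90
Retained (n=12): Σ = 12275
Mean = 12275/12 = 1022.9167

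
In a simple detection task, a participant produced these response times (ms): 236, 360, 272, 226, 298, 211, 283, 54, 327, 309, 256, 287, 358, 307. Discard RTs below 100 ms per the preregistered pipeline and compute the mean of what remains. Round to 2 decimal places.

286.92 ms

Excluded: 54
Retained (n=13): Σ = 3730
Mean = 3730/13 = 286.9231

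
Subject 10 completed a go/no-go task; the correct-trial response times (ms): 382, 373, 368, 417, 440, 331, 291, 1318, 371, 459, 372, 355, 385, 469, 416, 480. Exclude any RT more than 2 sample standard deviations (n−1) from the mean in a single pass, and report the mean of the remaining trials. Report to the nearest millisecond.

394 ms

n = 16, ΣRT = 7227, M = 451.688
Σ(x−M)² = 839359.44; s = √(839359.44/15) = 236.553
Cutoffs: 451.688 ± 2·236.553 → [-21.4, 924.8]
Outside: 1318 → excluded.
Retained (n=15): Σ = 5909, mean = 5909/15 = 393.933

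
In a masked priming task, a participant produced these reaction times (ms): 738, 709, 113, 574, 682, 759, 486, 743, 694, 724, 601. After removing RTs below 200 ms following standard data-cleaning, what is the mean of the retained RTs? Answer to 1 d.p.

Excluded: 113
Retained (n=10): Σ = 6710
Mean = 6710/10 = 671.0000

671.0 ms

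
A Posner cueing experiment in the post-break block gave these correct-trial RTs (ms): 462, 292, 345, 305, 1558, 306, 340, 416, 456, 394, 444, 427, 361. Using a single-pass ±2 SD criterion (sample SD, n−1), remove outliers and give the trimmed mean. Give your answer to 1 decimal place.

379.0 ms

n = 13, ΣRT = 6106, M = 469.692
Σ(x−M)² = 1325430.77; s = √(1325430.77/12) = 332.344
Cutoffs: 469.692 ± 2·332.344 → [-195.0, 1134.4]
Outside: 1558 → excluded.
Retained (n=12): Σ = 4548, mean = 4548/12 = 379.000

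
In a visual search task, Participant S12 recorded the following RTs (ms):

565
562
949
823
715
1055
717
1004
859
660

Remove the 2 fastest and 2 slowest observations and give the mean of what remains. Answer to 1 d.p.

787.2 ms

Sorted: 562, 565, 660, 715, 717, 823, 859, 949, 1004, 1055
Drop lowest 2 (562, 565) and highest 2 (1004, 1055)
Remaining (n=6): Σ = 4723, mean = 4723/6 = 787.167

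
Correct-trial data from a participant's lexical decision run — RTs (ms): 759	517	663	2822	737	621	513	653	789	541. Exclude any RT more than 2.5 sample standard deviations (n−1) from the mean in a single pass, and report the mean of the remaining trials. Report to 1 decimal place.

n = 10, ΣRT = 8615, M = 861.500
Σ(x−M)² = 4358390.50; s = √(4358390.50/9) = 695.892
Cutoffs: 861.500 ± 2.5·695.892 → [-878.2, 2601.2]
Outside: 2822 → excluded.
Retained (n=9): Σ = 5793, mean = 5793/9 = 643.667

643.7 ms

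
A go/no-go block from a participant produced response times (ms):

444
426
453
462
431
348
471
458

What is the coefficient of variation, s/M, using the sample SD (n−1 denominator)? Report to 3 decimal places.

0.089

n = 8, Σ = 3493, M = 436.6250
Σ(x−M)² = 10603.875; s = √(10603.875/7) = 38.9209
CV = 38.9209 / 436.6250 = 0.08914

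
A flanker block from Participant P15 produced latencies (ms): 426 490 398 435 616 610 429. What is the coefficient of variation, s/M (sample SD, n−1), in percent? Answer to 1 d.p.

n = 7, Σ = 3404, M = 486.2857
Σ(x−M)² = 49485.429; s = √(49485.429/6) = 90.8161
CV = 90.8161 / 486.2857 = 0.18675 = 18.675%

18.7%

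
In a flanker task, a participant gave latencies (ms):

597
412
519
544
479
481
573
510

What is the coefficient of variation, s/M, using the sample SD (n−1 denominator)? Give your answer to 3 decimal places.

0.114

n = 8, Σ = 4115, M = 514.3750
Σ(x−M)² = 24027.875; s = √(24027.875/7) = 58.5880
CV = 58.5880 / 514.3750 = 0.11390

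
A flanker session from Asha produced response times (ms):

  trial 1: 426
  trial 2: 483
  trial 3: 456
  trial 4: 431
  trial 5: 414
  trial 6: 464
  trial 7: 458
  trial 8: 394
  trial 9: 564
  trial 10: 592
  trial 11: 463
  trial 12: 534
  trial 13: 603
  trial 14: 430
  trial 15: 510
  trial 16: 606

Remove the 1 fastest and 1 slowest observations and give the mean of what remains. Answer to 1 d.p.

487.7 ms

Sorted: 394, 414, 426, 430, 431, 456, 458, 463, 464, 483, 510, 534, 564, 592, 603, 606
Drop lowest 1 (394) and highest 1 (606)
Remaining (n=14): Σ = 6828, mean = 6828/14 = 487.714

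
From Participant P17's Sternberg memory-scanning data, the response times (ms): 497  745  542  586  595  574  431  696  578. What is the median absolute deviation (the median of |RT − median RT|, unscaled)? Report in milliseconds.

36 ms

Sorted: 431, 497, 542, 574, 578, 586, 595, 696, 745 → median = 578
|x − 578|: 81, 167, 36, 8, 17, 4, 147, 118, 0
Sorted deviations: 0, 4, 8, 17, 36, 81, 118, 147, 167 → MAD = 36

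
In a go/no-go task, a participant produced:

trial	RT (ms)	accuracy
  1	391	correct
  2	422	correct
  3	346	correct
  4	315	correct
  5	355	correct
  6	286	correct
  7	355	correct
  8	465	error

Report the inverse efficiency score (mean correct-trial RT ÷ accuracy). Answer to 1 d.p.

403.3 ms

Correct trials (n=7): 391, 422, 346, 315, 355, 286, 355
Mean correct RT = 2470/7 = 352.8571 ms
Proportion correct = 7/8
IES = 352.8571 / (7/8) = 403.265 ms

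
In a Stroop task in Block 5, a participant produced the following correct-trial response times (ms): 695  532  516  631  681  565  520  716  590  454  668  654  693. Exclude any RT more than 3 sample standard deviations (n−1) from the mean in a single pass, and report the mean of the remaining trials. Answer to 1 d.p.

n = 13, ΣRT = 7915, M = 608.846
Σ(x−M)² = 85895.69; s = √(85895.69/12) = 84.605
Cutoffs: 608.846 ± 3·84.605 → [355.0, 862.7]
No RTs fall outside the cutoffs; all 13 retained. Mean = 7915/13 = 608.846

608.8 ms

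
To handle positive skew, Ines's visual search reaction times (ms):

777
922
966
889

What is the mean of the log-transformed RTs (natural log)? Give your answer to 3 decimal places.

6.786

ln(RT): 6.6554, 6.8265, 6.8732, 6.7901
Σ ln(RT) = 27.1452
Mean = 27.1452/4 = 6.78631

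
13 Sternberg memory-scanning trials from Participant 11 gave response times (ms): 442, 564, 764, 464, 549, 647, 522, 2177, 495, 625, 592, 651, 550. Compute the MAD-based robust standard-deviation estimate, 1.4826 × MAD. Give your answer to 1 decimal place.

Sorted: 442, 464, 495, 522, 549, 550, 564, 592, 625, 647, 651, 764, 2177 → median = 564
|x − 564| sorted: 0, 14, 15, 28, 42, 61, 69, 83, 87, 100, 122, 200, 1613 → MAD = 69
Robust SD ≈ 1.4826 × 69 = 102.299

102.3 ms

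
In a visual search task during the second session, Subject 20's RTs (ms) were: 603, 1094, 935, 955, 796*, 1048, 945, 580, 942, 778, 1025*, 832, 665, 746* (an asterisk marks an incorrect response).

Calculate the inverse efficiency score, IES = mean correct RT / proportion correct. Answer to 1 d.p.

1084.9 ms

Correct trials (n=11): 603, 1094, 935, 955, 1048, 945, 580, 942, 778, 832, 665
Mean correct RT = 9377/11 = 852.4545 ms
Proportion correct = 11/14
IES = 852.4545 / (11/14) = 1084.942 ms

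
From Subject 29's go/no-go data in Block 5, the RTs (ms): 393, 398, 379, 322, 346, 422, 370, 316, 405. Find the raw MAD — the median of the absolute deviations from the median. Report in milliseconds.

Sorted: 316, 322, 346, 370, 379, 393, 398, 405, 422 → median = 379
|x − 379|: 14, 19, 0, 57, 33, 43, 9, 63, 26
Sorted deviations: 0, 9, 14, 19, 26, 33, 43, 57, 63 → MAD = 26

26 ms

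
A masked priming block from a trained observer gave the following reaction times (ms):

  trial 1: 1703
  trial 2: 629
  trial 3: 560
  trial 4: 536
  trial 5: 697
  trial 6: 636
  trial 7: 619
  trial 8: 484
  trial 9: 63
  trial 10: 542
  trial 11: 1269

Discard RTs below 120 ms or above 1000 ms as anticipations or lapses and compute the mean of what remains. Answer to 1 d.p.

587.9 ms

Excluded: 63, 1269, 1703
Retained (n=8): Σ = 4703
Mean = 4703/8 = 587.8750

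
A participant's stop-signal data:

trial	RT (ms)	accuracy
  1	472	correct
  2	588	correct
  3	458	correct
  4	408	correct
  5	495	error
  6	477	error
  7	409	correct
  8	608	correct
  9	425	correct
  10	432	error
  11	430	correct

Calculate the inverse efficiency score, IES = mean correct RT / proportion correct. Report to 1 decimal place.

652.8 ms

Correct trials (n=8): 472, 588, 458, 408, 409, 608, 425, 430
Mean correct RT = 3798/8 = 474.7500 ms
Proportion correct = 8/11
IES = 474.7500 / (8/11) = 652.781 ms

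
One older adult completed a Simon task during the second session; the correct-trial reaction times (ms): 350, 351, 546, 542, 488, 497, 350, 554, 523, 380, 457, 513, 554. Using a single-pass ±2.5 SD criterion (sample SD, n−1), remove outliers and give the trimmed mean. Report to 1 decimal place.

n = 13, ΣRT = 6105, M = 469.615
Σ(x−M)² = 82011.08; s = √(82011.08/12) = 82.670
Cutoffs: 469.615 ± 2.5·82.670 → [262.9, 676.3]
No RTs fall outside the cutoffs; all 13 retained. Mean = 6105/13 = 469.615

469.6 ms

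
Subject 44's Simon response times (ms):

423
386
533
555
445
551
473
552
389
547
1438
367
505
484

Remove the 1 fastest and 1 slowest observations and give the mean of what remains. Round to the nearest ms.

487 ms

Sorted: 367, 386, 389, 423, 445, 473, 484, 505, 533, 547, 551, 552, 555, 1438
Drop lowest 1 (367) and highest 1 (1438)
Remaining (n=12): Σ = 5843, mean = 5843/12 = 486.917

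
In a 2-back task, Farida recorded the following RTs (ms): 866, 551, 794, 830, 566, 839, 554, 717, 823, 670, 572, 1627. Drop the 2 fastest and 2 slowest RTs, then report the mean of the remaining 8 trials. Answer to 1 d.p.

Sorted: 551, 554, 566, 572, 670, 717, 794, 823, 830, 839, 866, 1627
Drop lowest 2 (551, 554) and highest 2 (866, 1627)
Remaining (n=8): Σ = 5811, mean = 5811/8 = 726.375

726.4 ms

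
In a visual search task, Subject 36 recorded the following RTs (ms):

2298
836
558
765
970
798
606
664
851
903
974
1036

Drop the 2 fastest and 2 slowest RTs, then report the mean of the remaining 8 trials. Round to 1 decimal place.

Sorted: 558, 606, 664, 765, 798, 836, 851, 903, 970, 974, 1036, 2298
Drop lowest 2 (558, 606) and highest 2 (1036, 2298)
Remaining (n=8): Σ = 6761, mean = 6761/8 = 845.125

845.1 ms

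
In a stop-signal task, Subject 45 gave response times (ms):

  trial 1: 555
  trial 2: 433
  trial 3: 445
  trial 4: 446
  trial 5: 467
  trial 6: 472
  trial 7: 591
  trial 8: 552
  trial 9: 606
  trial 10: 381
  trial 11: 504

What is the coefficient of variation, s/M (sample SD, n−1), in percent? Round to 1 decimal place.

14.5%

n = 11, Σ = 5452, M = 495.6364
Σ(x−M)² = 51516.545; s = √(51516.545/10) = 71.7750
CV = 71.7750 / 495.6364 = 0.14481 = 14.481%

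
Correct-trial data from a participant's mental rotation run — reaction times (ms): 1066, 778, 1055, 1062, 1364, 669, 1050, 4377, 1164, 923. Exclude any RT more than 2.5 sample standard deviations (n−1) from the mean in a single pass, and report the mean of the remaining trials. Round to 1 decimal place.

n = 10, ΣRT = 13508, M = 1350.800
Σ(x−M)² = 10511413.60; s = √(10511413.60/9) = 1080.710
Cutoffs: 1350.800 ± 2.5·1080.710 → [-1351.0, 4052.6]
Outside: 4377 → excluded.
Retained (n=9): Σ = 9131, mean = 9131/9 = 1014.556

1014.6 ms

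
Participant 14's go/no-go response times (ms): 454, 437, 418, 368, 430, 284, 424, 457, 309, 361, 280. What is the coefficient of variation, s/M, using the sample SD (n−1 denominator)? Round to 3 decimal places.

0.175

n = 11, Σ = 4222, M = 383.8182
Σ(x−M)² = 45135.636; s = √(45135.636/10) = 67.1831
CV = 67.1831 / 383.8182 = 0.17504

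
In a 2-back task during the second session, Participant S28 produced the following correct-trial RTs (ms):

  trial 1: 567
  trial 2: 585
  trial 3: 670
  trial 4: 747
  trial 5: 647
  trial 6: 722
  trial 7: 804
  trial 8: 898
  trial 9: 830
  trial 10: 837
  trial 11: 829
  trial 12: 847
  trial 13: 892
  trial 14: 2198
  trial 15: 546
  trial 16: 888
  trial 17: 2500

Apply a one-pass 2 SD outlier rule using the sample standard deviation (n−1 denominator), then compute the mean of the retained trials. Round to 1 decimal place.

753.9 ms

n = 17, ΣRT = 16007, M = 941.588
Σ(x−M)² = 4748980.12; s = √(4748980.12/16) = 544.804
Cutoffs: 941.588 ± 2·544.804 → [-148.0, 2031.2]
Outside: 2198, 2500 → excluded.
Retained (n=15): Σ = 11309, mean = 11309/15 = 753.933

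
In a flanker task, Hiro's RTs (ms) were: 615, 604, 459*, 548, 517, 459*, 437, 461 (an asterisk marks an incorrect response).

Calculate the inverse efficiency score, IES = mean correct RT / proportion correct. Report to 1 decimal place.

707.1 ms

Correct trials (n=6): 615, 604, 548, 517, 437, 461
Mean correct RT = 3182/6 = 530.3333 ms
Proportion correct = 6/8
IES = 530.3333 / (6/8) = 707.111 ms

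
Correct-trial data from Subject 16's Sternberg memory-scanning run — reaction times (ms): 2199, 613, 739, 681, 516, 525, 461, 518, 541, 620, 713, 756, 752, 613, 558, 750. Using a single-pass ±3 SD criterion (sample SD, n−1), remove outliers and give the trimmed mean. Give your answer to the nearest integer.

n = 16, ΣRT = 11555, M = 722.188
Σ(x−M)² = 2471224.44; s = √(2471224.44/15) = 405.892
Cutoffs: 722.188 ± 3·405.892 → [-495.5, 1939.9]
Outside: 2199 → excluded.
Retained (n=15): Σ = 9356, mean = 9356/15 = 623.733

624 ms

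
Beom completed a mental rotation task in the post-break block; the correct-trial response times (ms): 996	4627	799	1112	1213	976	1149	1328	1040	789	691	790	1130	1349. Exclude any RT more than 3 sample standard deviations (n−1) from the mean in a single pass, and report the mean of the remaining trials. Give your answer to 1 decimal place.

1027.8 ms

n = 14, ΣRT = 17989, M = 1284.929
Σ(x−M)² = 12571642.93; s = √(12571642.93/13) = 983.387
Cutoffs: 1284.929 ± 3·983.387 → [-1665.2, 4235.1]
Outside: 4627 → excluded.
Retained (n=13): Σ = 13362, mean = 13362/13 = 1027.846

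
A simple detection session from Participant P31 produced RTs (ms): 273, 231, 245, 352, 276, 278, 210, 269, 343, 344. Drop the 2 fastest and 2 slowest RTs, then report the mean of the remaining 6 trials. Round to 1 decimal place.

280.7 ms

Sorted: 210, 231, 245, 269, 273, 276, 278, 343, 344, 352
Drop lowest 2 (210, 231) and highest 2 (344, 352)
Remaining (n=6): Σ = 1684, mean = 1684/6 = 280.667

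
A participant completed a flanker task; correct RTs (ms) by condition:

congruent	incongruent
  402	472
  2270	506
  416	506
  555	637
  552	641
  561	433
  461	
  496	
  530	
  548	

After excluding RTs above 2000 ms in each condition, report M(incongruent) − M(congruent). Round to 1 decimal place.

congruent: exclude 2270
M(congruent) = 4521/9 = 502.333
M(incongruent) = 3195/6 = 532.500
Difference = 532.500 − 502.333 = 30.167 ms

30.2 ms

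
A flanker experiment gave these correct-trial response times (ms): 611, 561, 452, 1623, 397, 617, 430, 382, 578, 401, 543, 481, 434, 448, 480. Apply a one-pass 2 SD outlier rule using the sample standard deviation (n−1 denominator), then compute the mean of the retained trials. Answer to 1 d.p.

486.8 ms

n = 15, ΣRT = 8438, M = 562.533
Σ(x−M)² = 1289495.73; s = √(1289495.73/14) = 303.491
Cutoffs: 562.533 ± 2·303.491 → [-44.4, 1169.5]
Outside: 1623 → excluded.
Retained (n=14): Σ = 6815, mean = 6815/14 = 486.786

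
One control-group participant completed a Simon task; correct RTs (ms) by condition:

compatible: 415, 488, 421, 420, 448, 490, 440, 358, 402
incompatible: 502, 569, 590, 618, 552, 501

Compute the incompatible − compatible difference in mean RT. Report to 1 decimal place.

M(compatible) = 3882/9 = 431.333
M(incompatible) = 3332/6 = 555.333
Difference = 555.333 − 431.333 = 124.000 ms

124.0 ms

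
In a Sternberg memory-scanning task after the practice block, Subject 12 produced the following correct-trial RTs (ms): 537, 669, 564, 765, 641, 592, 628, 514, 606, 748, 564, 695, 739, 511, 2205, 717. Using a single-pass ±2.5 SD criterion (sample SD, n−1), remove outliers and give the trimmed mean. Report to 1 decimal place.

n = 16, ΣRT = 11695, M = 730.938
Σ(x−M)² = 2422078.94; s = √(2422078.94/15) = 401.836
Cutoffs: 730.938 ± 2.5·401.836 → [-273.7, 1735.5]
Outside: 2205 → excluded.
Retained (n=15): Σ = 9490, mean = 9490/15 = 632.667

632.7 ms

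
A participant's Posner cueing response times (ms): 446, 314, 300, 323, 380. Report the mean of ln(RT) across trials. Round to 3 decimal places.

ln(RT): 6.1003, 5.7494, 5.7038, 5.7777, 5.9402
Σ ln(RT) = 29.2713
Mean = 29.2713/5 = 5.85426

5.854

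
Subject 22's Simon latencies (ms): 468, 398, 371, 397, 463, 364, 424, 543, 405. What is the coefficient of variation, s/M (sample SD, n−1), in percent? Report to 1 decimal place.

n = 9, Σ = 3833, M = 425.8889
Σ(x−M)² = 25760.889; s = √(25760.889/8) = 56.7460
CV = 56.7460 / 425.8889 = 0.13324 = 13.324%

13.3%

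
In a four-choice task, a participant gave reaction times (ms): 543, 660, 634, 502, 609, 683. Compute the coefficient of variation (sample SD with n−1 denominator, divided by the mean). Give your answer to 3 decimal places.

0.115

n = 6, Σ = 3631, M = 605.1667
Σ(x−M)² = 24418.833; s = √(24418.833/5) = 69.8840
CV = 69.8840 / 605.1667 = 0.11548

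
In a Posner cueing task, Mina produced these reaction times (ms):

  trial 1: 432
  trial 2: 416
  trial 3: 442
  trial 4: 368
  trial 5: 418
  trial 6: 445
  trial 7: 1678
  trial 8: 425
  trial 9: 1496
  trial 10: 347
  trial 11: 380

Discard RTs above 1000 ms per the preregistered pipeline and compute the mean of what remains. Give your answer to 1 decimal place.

408.1 ms

Excluded: 1496, 1678
Retained (n=9): Σ = 3673
Mean = 3673/9 = 408.1111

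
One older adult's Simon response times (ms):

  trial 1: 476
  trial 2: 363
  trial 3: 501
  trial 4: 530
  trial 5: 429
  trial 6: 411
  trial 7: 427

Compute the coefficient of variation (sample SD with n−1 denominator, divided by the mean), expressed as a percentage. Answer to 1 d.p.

12.8%

n = 7, Σ = 3137, M = 448.1429
Σ(x−M)² = 19712.857; s = √(19712.857/6) = 57.3191
CV = 57.3191 / 448.1429 = 0.12790 = 12.790%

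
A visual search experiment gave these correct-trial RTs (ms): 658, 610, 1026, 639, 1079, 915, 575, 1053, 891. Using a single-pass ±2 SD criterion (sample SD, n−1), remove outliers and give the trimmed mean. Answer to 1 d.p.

827.3 ms

n = 9, ΣRT = 7446, M = 827.333
Σ(x−M)² = 340518.00; s = √(340518.00/8) = 206.312
Cutoffs: 827.333 ± 2·206.312 → [414.7, 1240.0]
No RTs fall outside the cutoffs; all 9 retained. Mean = 7446/9 = 827.333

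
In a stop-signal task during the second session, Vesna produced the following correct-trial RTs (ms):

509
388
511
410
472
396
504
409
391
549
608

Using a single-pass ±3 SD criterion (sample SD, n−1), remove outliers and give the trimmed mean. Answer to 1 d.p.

n = 11, ΣRT = 5147, M = 467.909
Σ(x−M)² = 55360.91; s = √(55360.91/10) = 74.405
Cutoffs: 467.909 ± 3·74.405 → [244.7, 691.1]
No RTs fall outside the cutoffs; all 11 retained. Mean = 5147/11 = 467.909

467.9 ms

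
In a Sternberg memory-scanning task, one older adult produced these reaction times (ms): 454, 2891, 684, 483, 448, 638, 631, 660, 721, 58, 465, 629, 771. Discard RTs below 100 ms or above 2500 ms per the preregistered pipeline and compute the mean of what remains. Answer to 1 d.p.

598.5 ms

Excluded: 58, 2891
Retained (n=11): Σ = 6584
Mean = 6584/11 = 598.5455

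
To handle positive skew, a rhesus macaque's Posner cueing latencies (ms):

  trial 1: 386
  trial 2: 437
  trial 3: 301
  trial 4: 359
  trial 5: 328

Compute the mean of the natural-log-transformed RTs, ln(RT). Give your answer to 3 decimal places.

ln(RT): 5.9558, 6.0799, 5.7071, 5.8833, 5.7930
Σ ln(RT) = 29.4192
Mean = 29.4192/5 = 5.88384

5.884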